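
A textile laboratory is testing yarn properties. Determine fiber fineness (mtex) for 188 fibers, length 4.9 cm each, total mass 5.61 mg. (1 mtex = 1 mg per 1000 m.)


Formula: fineness (mtex) = mass (mg) / total length (km) = (mass_mg / total_length_m) * 1000
Step 1: Convert fiber length: 4.9 cm = 0.049 m
Step 2: Total fiber length = 188 * 0.049 = 9.212 m
Step 3: Linear density = 5.61 mg / 9.212 m = 0.6090 mg/m
Step 4: fineness = 0.6090 * 1000 = 609.0 mtex

609.0 mtex


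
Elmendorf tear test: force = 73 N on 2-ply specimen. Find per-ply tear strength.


Formula: Per-ply strength = Total force / Number of plies
Per-ply = 73 N / 2
Per-ply = 36.5 N

36.5 N


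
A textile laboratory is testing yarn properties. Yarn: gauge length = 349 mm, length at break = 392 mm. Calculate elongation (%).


Formula: Elongation (%) = ((L_break - L0) / L0) * 100
Step 1: Extension = 392 - 349 = 43 mm
Step 2: Elongation = (43 / 349) * 100
Step 3: Elongation = 0.123209 * 100 = 12.3209% ≈ 12.3%

12.3%


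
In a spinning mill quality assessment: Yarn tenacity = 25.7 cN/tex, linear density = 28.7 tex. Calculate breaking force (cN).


Formula: Breaking force = Tenacity * Linear density
F = 25.7 cN/tex * 28.7 tex
F = 737.59 cN

737.59 cN


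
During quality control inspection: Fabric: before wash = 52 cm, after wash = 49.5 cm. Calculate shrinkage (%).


Formula: Shrinkage% = ((L_before - L_after) / L_before) * 100
Step 1: Shrinkage = 52 - 49.5 = 2.5 cm
Step 2: Shrinkage% = (2.5 / 52) * 100
Step 3: Shrinkage% = 0.048077 * 100 = 4.8077% ≈ 4.8%

4.8%


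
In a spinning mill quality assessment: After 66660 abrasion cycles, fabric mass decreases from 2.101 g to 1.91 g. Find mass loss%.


Formula: Mass loss% = ((m_before - m_after) / m_before) * 100
Step 1: Mass loss = 2.101 - 1.91 = 0.191 g
Step 2: Ratio = 0.191 / 2.101 = 0.0909091
Step 3: Mass loss% = 0.0909091 * 100 = 9.09091% ≈ 9.09%

9.09%


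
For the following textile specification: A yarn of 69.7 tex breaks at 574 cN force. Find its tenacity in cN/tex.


Formula: Tenacity = Breaking force / Linear density
Tenacity = 574 cN / 69.7 tex
Tenacity = 8.24 cN/tex

8.24 cN/tex


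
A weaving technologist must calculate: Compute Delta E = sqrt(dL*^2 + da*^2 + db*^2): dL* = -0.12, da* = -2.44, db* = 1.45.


Formula: Delta E = sqrt(dL*^2 + da*^2 + db*^2)
Step 1: dL*^2 = (-0.12)^2 = 0.0144
Step 2: da*^2 = (-2.44)^2 = 5.9536
Step 3: db*^2 = 1.45^2 = 2.1025
Step 4: Sum = 0.0144 + 5.9536 + 2.1025 = 8.0705
Step 5: Delta E = sqrt(8.0705) = 2.84

2.84 Delta E


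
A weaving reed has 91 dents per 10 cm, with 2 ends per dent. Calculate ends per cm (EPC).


Formula: EPC = (dents per 10 cm * ends per dent) / 10
Step 1: Total ends per 10 cm = 91 * 2 = 182
Step 2: EPC = 182 / 10 = 18.2 ends/cm

18.2 ends/cm


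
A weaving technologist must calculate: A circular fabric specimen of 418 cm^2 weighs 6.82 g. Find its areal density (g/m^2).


Formula: GSM = mass_g / area_m2
Step 1: Convert area: 418 cm^2 = 418 / 10000 = 0.0418 m^2
Step 2: GSM = 6.82 g / 0.0418 m^2 = 163.2 g/m^2

163.2 g/m^2


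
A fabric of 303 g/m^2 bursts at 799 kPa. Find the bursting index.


Formula: Bursting Index = Bursting Strength / Fabric GSM
BI = 799 kPa / 303 g/m^2
BI = 2.637 kPa/(g/m^2)

2.637 kPa/(g/m^2)


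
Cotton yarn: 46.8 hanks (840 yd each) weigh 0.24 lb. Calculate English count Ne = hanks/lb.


Formula: Ne = hanks / mass_lb
Substituting: Ne = 46.8 / 0.24
Ne = 195.0

195.0 Ne


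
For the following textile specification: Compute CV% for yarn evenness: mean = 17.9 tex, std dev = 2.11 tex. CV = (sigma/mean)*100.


Formula: CV% = (standard deviation / mean) * 100
Step 1: Ratio = 2.11 / 17.9 = 0.117877
Step 2: CV% = 0.117877 * 100 = 11.7877% ≈ 11.8%

11.8%


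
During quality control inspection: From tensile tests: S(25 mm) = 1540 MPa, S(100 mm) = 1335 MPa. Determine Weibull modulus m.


Formula: m = ln(L1/L2) / ln(S2/S1)
Step 1: ln(L1/L2) = ln(25/100) = -1.38629
Step 2: S2/S1 = 1335/1540 = 0.86688
Step 3: ln(S2/S1) = ln(0.86688) = -0.14285
Step 4: m = -1.38629 / -0.14285 = 9.70

9.70 (Weibull m)


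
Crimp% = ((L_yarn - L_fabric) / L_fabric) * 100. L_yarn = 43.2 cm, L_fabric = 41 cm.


Formula: Crimp% = ((L_yarn - L_fabric) / L_fabric) * 100
Step 1: Extension = 43.2 - 41 = 2.2 cm
Step 2: Crimp% = (2.2 / 41) * 100
Step 3: Crimp% = 0.053659 * 100 = 5.3659% ≈ 5.4%

5.4%


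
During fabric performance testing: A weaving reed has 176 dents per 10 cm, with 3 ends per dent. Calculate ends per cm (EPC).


Formula: EPC = (dents per 10 cm * ends per dent) / 10
Step 1: Total ends per 10 cm = 176 * 3 = 528
Step 2: EPC = 528 / 10 = 52.8 ends/cm

52.8 ends/cm


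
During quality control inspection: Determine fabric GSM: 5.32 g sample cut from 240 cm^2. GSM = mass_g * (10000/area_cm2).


Formula: GSM = mass_g / area_m2
Step 1: Convert area: 240 cm^2 = 240 / 10000 = 0.024 m^2
Step 2: GSM = 5.32 g / 0.024 m^2 = 221.7 g/m^2

221.7 g/m^2


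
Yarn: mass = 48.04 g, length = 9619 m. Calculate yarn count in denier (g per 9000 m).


Formula: den = (mass_g / length_m) * 9000
Substituting: den = (48.04 / 9619) * 9000
Intermediate: 48.04 / 9619 = 0.00499428 g/m
den = 0.00499428 * 9000 = 44.9 denier

44.9 denier


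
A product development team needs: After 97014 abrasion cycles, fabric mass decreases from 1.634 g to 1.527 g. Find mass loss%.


Formula: Mass loss% = ((m_before - m_after) / m_before) * 100
Step 1: Mass loss = 1.634 - 1.527 = 0.107 g
Step 2: Ratio = 0.107 / 1.634 = 0.0654835
Step 3: Mass loss% = 0.0654835 * 100 = 6.54835% ≈ 6.55%

6.55%


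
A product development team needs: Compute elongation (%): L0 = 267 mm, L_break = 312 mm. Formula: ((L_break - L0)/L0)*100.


Formula: Elongation (%) = ((L_break - L0) / L0) * 100
Step 1: Extension = 312 - 267 = 45 mm
Step 2: Elongation = (45 / 267) * 100
Step 3: Elongation = 0.168539 * 100 = 16.8539% ≈ 16.9%

16.9%


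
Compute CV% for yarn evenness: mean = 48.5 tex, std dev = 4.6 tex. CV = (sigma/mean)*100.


Formula: CV% = (standard deviation / mean) * 100
Step 1: Ratio = 4.6 / 48.5 = 0.094845
Step 2: CV% = 0.094845 * 100 = 9.4845% ≈ 9.5%

9.5%


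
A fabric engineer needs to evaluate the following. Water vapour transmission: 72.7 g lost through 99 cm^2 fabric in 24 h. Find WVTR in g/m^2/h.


Formula: WVTR = mass_loss / (area * time)
Step 1: Convert area: 99 cm^2 = 0.0099 m^2
Step 2: WVTR = 72.7 g / (0.0099 m^2 * 24 h)
Step 3: WVTR = 72.7 / 0.2376 = 306.0 g/m^2/h

306.0 g/m^2/h


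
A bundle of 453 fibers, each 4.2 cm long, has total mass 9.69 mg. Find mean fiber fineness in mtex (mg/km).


Formula: fineness (mtex) = mass (mg) / total length (km) = (mass_mg / total_length_m) * 1000
Step 1: Convert fiber length: 4.2 cm = 0.042 m
Step 2: Total fiber length = 453 * 0.042 = 19.026 m
Step 3: Linear density = 9.69 mg / 19.026 m = 0.5093 mg/m
Step 4: fineness = 0.5093 * 1000 = 509.3 mtex

509.3 mtex


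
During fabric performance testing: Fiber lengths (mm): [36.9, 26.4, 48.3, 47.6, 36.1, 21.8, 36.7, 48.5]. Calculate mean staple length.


Formula: Mean = sum of lengths / count
Sum = 36.9 + 26.4 + 48.3 + 47.6 + 36.1 + 21.8 + 36.7 + 48.5
Sum = 302.3 mm
Mean = 302.3 / 8 = 37.79 mm

37.79 mm


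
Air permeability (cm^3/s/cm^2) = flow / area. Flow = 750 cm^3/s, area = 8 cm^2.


Formula: Air Permeability = Airflow / Test Area
AP = 750 cm^3/s / 8 cm^2
AP = 93.8 cm^3/s/cm^2

93.8 cm^3/s/cm^2


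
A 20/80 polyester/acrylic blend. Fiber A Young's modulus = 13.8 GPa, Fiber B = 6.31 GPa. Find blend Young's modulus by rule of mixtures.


Formula: Blend property = (fraction_A * property_A) + (fraction_B * property_B)
Step 1: Contribution A = 20/100 * 13.8 GPa = 2.76 GPa
Step 2: Contribution B = 80/100 * 6.31 GPa = 5.048 GPa
Step 3: Blend Young's modulus = 2.76 + 5.048 = 7.808 GPa

7.808 GPa


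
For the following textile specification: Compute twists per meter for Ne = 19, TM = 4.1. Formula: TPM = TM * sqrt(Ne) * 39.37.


Formula: TPM = TM * sqrt(Ne) * 39.37
Step 1: sqrt(Ne) = sqrt(19) = 4.3589
Step 2: TM * sqrt(Ne) = 4.1 * 4.3589 = 17.8715
Step 3: TPM = 17.8715 * 39.37 = 704 twists/m

704 twists/m


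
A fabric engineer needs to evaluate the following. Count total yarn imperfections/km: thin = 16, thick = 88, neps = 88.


Formula: Total = thin places + thick places + neps
Total = 16 + 88 + 88
Total = 192 imperfections/km

192 imperfections/km


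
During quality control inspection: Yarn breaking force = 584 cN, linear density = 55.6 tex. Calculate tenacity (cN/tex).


Formula: Tenacity = Breaking force / Linear density
Tenacity = 584 cN / 55.6 tex
Tenacity = 10.50 cN/tex

10.50 cN/tex


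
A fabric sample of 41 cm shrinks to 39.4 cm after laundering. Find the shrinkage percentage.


Formula: Shrinkage% = ((L_before - L_after) / L_before) * 100
Step 1: Shrinkage = 41 - 39.4 = 1.6 cm
Step 2: Shrinkage% = (1.6 / 41) * 100
Step 3: Shrinkage% = 0.039024 * 100 = 3.9024% ≈ 3.9%

3.9%


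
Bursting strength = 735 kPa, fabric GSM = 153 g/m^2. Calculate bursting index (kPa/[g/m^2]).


Formula: Bursting Index = Bursting Strength / Fabric GSM
BI = 735 kPa / 153 g/m^2
BI = 4.804 kPa/(g/m^2)

4.804 kPa/(g/m^2)


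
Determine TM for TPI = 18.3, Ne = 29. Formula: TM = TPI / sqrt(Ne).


Formula: TM = TPI / sqrt(Ne)
Step 1: sqrt(Ne) = sqrt(29) = 5.3852
Step 2: TM = 18.3 / 5.3852 = 3.40

3.40 TM


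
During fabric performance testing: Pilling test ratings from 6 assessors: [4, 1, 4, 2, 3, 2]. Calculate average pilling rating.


Formula: Mean = sum / count
Sum = 4 + 1 + 4 + 2 + 3 + 2 = 16
Mean = 16 / 6 = 2.7

2.7


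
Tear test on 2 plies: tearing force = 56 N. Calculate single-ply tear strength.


Formula: Per-ply strength = Total force / Number of plies
Per-ply = 56 N / 2
Per-ply = 28 N

28 N


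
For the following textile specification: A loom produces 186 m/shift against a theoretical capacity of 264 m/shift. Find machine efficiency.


Formula: Efficiency% = (Actual output / Theoretical output) * 100
Efficiency% = (186 / 264) * 100
Efficiency% = 0.704545 * 100 = 70.4545% ≈ 70.5%

70.5%


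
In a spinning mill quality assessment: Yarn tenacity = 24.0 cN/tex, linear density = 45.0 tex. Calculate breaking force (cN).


Formula: Breaking force = Tenacity * Linear density
F = 24.0 cN/tex * 45.0 tex
F = 1080.00 cN

1080.00 cN


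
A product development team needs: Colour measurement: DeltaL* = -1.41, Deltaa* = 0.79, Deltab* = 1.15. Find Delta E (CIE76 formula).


Formula: Delta E = sqrt(dL*^2 + da*^2 + db*^2)
Step 1: dL*^2 = (-1.41)^2 = 1.9881
Step 2: da*^2 = 0.79^2 = 0.6241
Step 3: db*^2 = 1.15^2 = 1.3225
Step 4: Sum = 1.9881 + 0.6241 + 1.3225 = 3.9347
Step 5: Delta E = sqrt(3.9347) = 1.98

1.98 Delta E


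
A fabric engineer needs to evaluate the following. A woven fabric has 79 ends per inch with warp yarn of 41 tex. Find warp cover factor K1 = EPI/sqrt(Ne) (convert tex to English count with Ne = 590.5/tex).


Formula: K1 = EPI / sqrt(Ne), with Ne = 590.5 / tex_warp
Step 1: Ne = 590.5 / 41 = 14.402
Step 2: sqrt(Ne) = sqrt(14.402) = 3.795
Step 3: K1 = 79 / 3.795 = 20.8

20.8


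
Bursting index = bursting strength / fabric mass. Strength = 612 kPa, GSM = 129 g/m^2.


Formula: Bursting Index = Bursting Strength / Fabric GSM
BI = 612 kPa / 129 g/m^2
BI = 4.744 kPa/(g/m^2)

4.744 kPa/(g/m^2)


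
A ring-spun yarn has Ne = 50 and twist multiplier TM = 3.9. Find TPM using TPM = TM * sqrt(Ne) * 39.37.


Formula: TPM = TM * sqrt(Ne) * 39.37
Step 1: sqrt(Ne) = sqrt(50) = 7.0711
Step 2: TM * sqrt(Ne) = 3.9 * 7.0711 = 27.5773
Step 3: TPM = 27.5773 * 39.37 = 1086 twists/m

1086 twists/m


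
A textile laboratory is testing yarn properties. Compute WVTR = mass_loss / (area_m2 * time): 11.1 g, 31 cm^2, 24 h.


Formula: WVTR = mass_loss / (area * time)
Step 1: Convert area: 31 cm^2 = 0.0031 m^2
Step 2: WVTR = 11.1 g / (0.0031 m^2 * 24 h)
Step 3: WVTR = 11.1 / 0.0744 = 149.2 g/m^2/h

149.2 g/m^2/h


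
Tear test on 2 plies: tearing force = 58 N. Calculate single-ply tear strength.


Formula: Per-ply strength = Total force / Number of plies
Per-ply = 58 N / 2
Per-ply = 29 N

29 N


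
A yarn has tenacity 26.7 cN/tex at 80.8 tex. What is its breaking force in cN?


Formula: Breaking force = Tenacity * Linear density
F = 26.7 cN/tex * 80.8 tex
F = 2157.36 cN

2157.36 cN


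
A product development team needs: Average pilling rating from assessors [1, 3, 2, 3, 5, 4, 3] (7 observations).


Formula: Mean = sum / count
Sum = 1 + 3 + 2 + 3 + 5 + 4 + 3 = 21
Mean = 21 / 7 = 3.0

3.0


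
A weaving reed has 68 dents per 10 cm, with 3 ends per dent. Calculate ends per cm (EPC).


Formula: EPC = (dents per 10 cm * ends per dent) / 10
Step 1: Total ends per 10 cm = 68 * 3 = 204
Step 2: EPC = 204 / 10 = 20.4 ends/cm

20.4 ends/cm


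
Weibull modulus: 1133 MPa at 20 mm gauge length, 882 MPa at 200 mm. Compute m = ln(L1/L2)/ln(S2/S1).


Formula: m = ln(L1/L2) / ln(S2/S1)
Step 1: ln(L1/L2) = ln(20/200) = -2.30259
Step 2: S2/S1 = 882/1133 = 0.77846
Step 3: ln(S2/S1) = ln(0.77846) = -0.25044
Step 4: m = -2.30259 / -0.25044 = 9.19

9.19 (Weibull m)


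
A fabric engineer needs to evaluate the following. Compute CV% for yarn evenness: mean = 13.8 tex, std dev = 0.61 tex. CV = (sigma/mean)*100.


Formula: CV% = (standard deviation / mean) * 100
Step 1: Ratio = 0.61 / 13.8 = 0.044203
Step 2: CV% = 0.044203 * 100 = 4.4203% ≈ 4.4%

4.4%


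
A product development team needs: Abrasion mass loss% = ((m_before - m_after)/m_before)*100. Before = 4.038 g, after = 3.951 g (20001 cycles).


Formula: Mass loss% = ((m_before - m_after) / m_before) * 100
Step 1: Mass loss = 4.038 - 3.951 = 0.087 g
Step 2: Ratio = 0.087 / 4.038 = 0.0215453
Step 3: Mass loss% = 0.0215453 * 100 = 2.15453% ≈ 2.15%

2.15%


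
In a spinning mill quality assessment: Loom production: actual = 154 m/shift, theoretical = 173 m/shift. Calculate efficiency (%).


Formula: Efficiency% = (Actual output / Theoretical output) * 100
Efficiency% = (154 / 173) * 100
Efficiency% = 0.890173 * 100 = 89.0173% ≈ 89.0%

89.0%


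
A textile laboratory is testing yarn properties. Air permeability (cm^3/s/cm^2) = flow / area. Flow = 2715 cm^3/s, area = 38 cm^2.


Formula: Air Permeability = Airflow / Test Area
AP = 2715 cm^3/s / 38 cm^2
AP = 71.4 cm^3/s/cm^2

71.4 cm^3/s/cm^2


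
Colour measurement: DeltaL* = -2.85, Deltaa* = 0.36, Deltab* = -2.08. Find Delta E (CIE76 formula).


Formula: Delta E = sqrt(dL*^2 + da*^2 + db*^2)
Step 1: dL*^2 = (-2.85)^2 = 8.1225
Step 2: da*^2 = 0.36^2 = 0.1296
Step 3: db*^2 = (-2.08)^2 = 4.3264
Step 4: Sum = 8.1225 + 0.1296 + 4.3264 = 12.5785
Step 5: Delta E = sqrt(12.5785) = 3.55

3.55 Delta E


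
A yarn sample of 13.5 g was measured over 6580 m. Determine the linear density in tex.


Formula: Tex = (mass_g / length_m) * 1000
Substituting: Tex = (13.5 / 6580) * 1000
Intermediate: 13.5 / 6580 = 0.00205167 g/m
Tex = 0.00205167 * 1000 = 2.05 tex

2.05 tex


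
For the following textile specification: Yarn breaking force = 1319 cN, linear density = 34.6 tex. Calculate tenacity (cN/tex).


Formula: Tenacity = Breaking force / Linear density
Tenacity = 1319 cN / 34.6 tex
Tenacity = 38.12 cN/tex

38.12 cN/tex


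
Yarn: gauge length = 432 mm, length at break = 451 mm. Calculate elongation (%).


Formula: Elongation (%) = ((L_break - L0) / L0) * 100
Step 1: Extension = 451 - 432 = 19 mm
Step 2: Elongation = (19 / 432) * 100
Step 3: Elongation = 0.043981 * 100 = 4.3981% ≈ 4.4%

4.4%


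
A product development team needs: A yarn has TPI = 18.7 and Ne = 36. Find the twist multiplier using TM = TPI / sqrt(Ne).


Formula: TM = TPI / sqrt(Ne)
Step 1: sqrt(Ne) = sqrt(36) = 6
Step 2: TM = 18.7 / 6 = 3.12

3.12 TM


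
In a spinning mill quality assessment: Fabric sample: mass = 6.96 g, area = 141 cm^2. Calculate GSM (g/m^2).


Formula: GSM = mass_g / area_m2
Step 1: Convert area: 141 cm^2 = 141 / 10000 = 0.0141 m^2
Step 2: GSM = 6.96 g / 0.0141 m^2 = 493.6 g/m^2

493.6 g/m^2


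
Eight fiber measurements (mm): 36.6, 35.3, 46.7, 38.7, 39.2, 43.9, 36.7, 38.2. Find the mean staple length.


Formula: Mean = sum of lengths / count
Sum = 36.6 + 35.3 + 46.7 + 38.7 + 39.2 + 43.9 + 36.7 + 38.2
Sum = 315.3 mm
Mean = 315.3 / 8 = 39.41 mm

39.41 mm


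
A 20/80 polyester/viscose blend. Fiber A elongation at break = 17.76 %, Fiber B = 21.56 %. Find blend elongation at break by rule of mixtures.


Formula: Blend property = (fraction_A * property_A) + (fraction_B * property_B)
Step 1: Contribution A = 20/100 * 17.76 % = 3.552 %
Step 2: Contribution B = 80/100 * 21.56 % = 17.248 %
Step 3: Blend elongation at break = 3.552 + 17.248 = 20.8 %

20.8 %


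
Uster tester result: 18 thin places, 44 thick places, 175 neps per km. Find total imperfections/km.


Formula: Total = thin places + thick places + neps
Total = 18 + 44 + 175
Total = 237 imperfections/km

237 imperfections/km


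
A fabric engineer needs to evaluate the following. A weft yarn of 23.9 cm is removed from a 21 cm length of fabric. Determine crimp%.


Formula: Crimp% = ((L_yarn - L_fabric) / L_fabric) * 100
Step 1: Extension = 23.9 - 21 = 2.9 cm
Step 2: Crimp% = (2.9 / 21) * 100
Step 3: Crimp% = 0.138095 * 100 = 13.8095% ≈ 13.8%

13.8%


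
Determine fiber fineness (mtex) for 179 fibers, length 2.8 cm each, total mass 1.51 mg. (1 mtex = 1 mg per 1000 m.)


Formula: fineness (mtex) = mass (mg) / total length (km) = (mass_mg / total_length_m) * 1000
Step 1: Convert fiber length: 2.8 cm = 0.028 m
Step 2: Total fiber length = 179 * 0.028 = 5.012 m
Step 3: Linear density = 1.51 mg / 5.012 m = 0.3013 mg/m
Step 4: fineness = 0.3013 * 1000 = 301.3 mtex

301.3 mtex


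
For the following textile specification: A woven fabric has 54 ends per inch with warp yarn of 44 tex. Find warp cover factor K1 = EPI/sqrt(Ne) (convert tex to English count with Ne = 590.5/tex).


Formula: K1 = EPI / sqrt(Ne), with Ne = 590.5 / tex_warp
Step 1: Ne = 590.5 / 44 = 13.42
Step 2: sqrt(Ne) = sqrt(13.42) = 3.6633
Step 3: K1 = 54 / 3.6633 = 14.7

14.7


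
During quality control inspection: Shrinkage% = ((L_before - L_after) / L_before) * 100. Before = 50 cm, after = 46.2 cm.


Formula: Shrinkage% = ((L_before - L_after) / L_before) * 100
Step 1: Shrinkage = 50 - 46.2 = 3.8 cm
Step 2: Shrinkage% = (3.8 / 50) * 100
Step 3: Shrinkage% = 0.076 * 100 = 7.6%

7.6%


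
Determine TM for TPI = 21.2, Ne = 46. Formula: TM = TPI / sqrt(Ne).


Formula: TM = TPI / sqrt(Ne)
Step 1: sqrt(Ne) = sqrt(46) = 6.7823
Step 2: TM = 21.2 / 6.7823 = 3.13

3.13 TM


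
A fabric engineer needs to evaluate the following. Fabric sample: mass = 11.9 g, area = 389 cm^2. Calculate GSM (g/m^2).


Formula: GSM = mass_g / area_m2
Step 1: Convert area: 389 cm^2 = 389 / 10000 = 0.0389 m^2
Step 2: GSM = 11.9 g / 0.0389 m^2 = 305.9 g/m^2

305.9 g/m^2


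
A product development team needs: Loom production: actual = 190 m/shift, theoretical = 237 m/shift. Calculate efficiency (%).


Formula: Efficiency% = (Actual output / Theoretical output) * 100
Efficiency% = (190 / 237) * 100
Efficiency% = 0.801688 * 100 = 80.1688% ≈ 80.2%

80.2%


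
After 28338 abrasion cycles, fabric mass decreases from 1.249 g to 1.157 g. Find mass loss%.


Formula: Mass loss% = ((m_before - m_after) / m_before) * 100
Step 1: Mass loss = 1.249 - 1.157 = 0.092 g
Step 2: Ratio = 0.092 / 1.249 = 0.0736589
Step 3: Mass loss% = 0.0736589 * 100 = 7.36589% ≈ 7.37%

7.37%


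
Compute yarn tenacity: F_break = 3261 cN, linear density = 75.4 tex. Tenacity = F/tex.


Formula: Tenacity = Breaking force / Linear density
Tenacity = 3261 cN / 75.4 tex
Tenacity = 43.25 cN/tex

43.25 cN/tex


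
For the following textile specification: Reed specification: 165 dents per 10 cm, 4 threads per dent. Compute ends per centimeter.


Formula: EPC = (dents per 10 cm * ends per dent) / 10
Step 1: Total ends per 10 cm = 165 * 4 = 660
Step 2: EPC = 660 / 10 = 66.0 ends/cm

66.0 ends/cm


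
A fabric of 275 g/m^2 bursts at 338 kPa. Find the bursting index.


Formula: Bursting Index = Bursting Strength / Fabric GSM
BI = 338 kPa / 275 g/m^2
BI = 1.229 kPa/(g/m^2)

1.229 kPa/(g/m^2)


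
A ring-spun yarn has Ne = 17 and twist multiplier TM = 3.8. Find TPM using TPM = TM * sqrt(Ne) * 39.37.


Formula: TPM = TM * sqrt(Ne) * 39.37
Step 1: sqrt(Ne) = sqrt(17) = 4.1231
Step 2: TM * sqrt(Ne) = 3.8 * 4.1231 = 15.6678
Step 3: TPM = 15.6678 * 39.37 = 617 twists/m

617 twists/m


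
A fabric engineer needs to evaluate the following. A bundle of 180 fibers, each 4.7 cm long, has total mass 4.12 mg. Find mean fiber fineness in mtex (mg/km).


Formula: fineness (mtex) = mass (mg) / total length (km) = (mass_mg / total_length_m) * 1000
Step 1: Convert fiber length: 4.7 cm = 0.047 m
Step 2: Total fiber length = 180 * 0.047 = 8.46 m
Step 3: Linear density = 4.12 mg / 8.46 m = 0.4870 mg/m
Step 4: fineness = 0.4870 * 1000 = 487.0 mtex

487.0 mtex


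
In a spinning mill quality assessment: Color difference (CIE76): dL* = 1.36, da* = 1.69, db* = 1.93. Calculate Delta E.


Formula: Delta E = sqrt(dL*^2 + da*^2 + db*^2)
Step 1: dL*^2 = 1.36^2 = 1.8496
Step 2: da*^2 = 1.69^2 = 2.8561
Step 3: db*^2 = 1.93^2 = 3.7249
Step 4: Sum = 1.8496 + 2.8561 + 3.7249 = 8.4306
Step 5: Delta E = sqrt(8.4306) = 2.9

2.9 Delta E


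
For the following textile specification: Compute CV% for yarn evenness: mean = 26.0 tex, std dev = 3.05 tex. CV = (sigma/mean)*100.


Formula: CV% = (standard deviation / mean) * 100
Step 1: Ratio = 3.05 / 26.0 = 0.117308
Step 2: CV% = 0.117308 * 100 = 11.7308% ≈ 11.7%

11.7%


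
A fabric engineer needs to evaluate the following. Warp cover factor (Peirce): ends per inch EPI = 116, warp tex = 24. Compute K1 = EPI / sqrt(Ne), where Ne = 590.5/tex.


Formula: K1 = EPI / sqrt(Ne), with Ne = 590.5 / tex_warp
Step 1: Ne = 590.5 / 24 = 24.604
Step 2: sqrt(Ne) = sqrt(24.604) = 4.9602
Step 3: K1 = 116 / 4.9602 = 23.4

23.4


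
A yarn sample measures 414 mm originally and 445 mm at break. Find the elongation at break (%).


Formula: Elongation (%) = ((L_break - L0) / L0) * 100
Step 1: Extension = 445 - 414 = 31 mm
Step 2: Elongation = (31 / 414) * 100
Step 3: Elongation = 0.074879 * 100 = 7.4879% ≈ 7.5%

7.5%


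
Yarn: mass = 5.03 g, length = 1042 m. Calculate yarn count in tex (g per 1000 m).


Formula: Tex = (mass_g / length_m) * 1000
Substituting: Tex = (5.03 / 1042) * 1000
Intermediate: 5.03 / 1042 = 0.00482726 g/m
Tex = 0.00482726 * 1000 = 4.83 tex

4.83 tex


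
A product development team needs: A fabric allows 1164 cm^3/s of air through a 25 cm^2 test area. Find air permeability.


Formula: Air Permeability = Airflow / Test Area
AP = 1164 cm^3/s / 25 cm^2
AP = 46.6 cm^3/s/cm^2

46.6 cm^3/s/cm^2


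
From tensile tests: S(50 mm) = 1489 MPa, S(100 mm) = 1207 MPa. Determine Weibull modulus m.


Formula: m = ln(L1/L2) / ln(S2/S1)
Step 1: ln(L1/L2) = ln(50/100) = -0.69315
Step 2: S2/S1 = 1207/1489 = 0.81061
Step 3: ln(S2/S1) = ln(0.81061) = -0.20997
Step 4: m = -0.69315 / -0.20997 = 3.30

3.30 (Weibull m)


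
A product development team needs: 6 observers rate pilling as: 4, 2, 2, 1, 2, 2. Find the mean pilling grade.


Formula: Mean = sum / count
Sum = 4 + 2 + 2 + 1 + 2 + 2 = 13
Mean = 13 / 6 = 2.2

2.2


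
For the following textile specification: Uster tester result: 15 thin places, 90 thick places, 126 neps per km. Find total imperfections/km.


Formula: Total = thin places + thick places + neps
Total = 15 + 90 + 126
Total = 231 imperfections/km

231 imperfections/km


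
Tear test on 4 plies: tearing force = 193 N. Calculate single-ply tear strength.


Formula: Per-ply strength = Total force / Number of plies
Per-ply = 193 N / 4
Per-ply = 48.25 N

48.25 N


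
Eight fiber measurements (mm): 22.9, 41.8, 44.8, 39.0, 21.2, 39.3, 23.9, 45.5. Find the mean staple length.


Formula: Mean = sum of lengths / count
Sum = 22.9 + 41.8 + 44.8 + 39.0 + 21.2 + 39.3 + 23.9 + 45.5
Sum = 278.4 mm
Mean = 278.4 / 8 = 34.80 mm

34.80 mm


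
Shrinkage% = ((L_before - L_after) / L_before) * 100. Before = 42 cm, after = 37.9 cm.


Formula: Shrinkage% = ((L_before - L_after) / L_before) * 100
Step 1: Shrinkage = 42 - 37.9 = 4.1 cm
Step 2: Shrinkage% = (4.1 / 42) * 100
Step 3: Shrinkage% = 0.097619 * 100 = 9.7619% ≈ 9.8%

9.8%


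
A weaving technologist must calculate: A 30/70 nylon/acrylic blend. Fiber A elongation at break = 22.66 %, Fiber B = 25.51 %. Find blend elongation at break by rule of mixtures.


Formula: Blend property = (fraction_A * property_A) + (fraction_B * property_B)
Step 1: Contribution A = 30/100 * 22.66 % = 6.798 %
Step 2: Contribution B = 70/100 * 25.51 % = 17.857 %
Step 3: Blend elongation at break = 6.798 + 17.857 = 24.655 %

24.655 %


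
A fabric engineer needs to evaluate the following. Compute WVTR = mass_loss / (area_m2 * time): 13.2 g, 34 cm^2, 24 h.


Formula: WVTR = mass_loss / (area * time)
Step 1: Convert area: 34 cm^2 = 0.0034 m^2
Step 2: WVTR = 13.2 g / (0.0034 m^2 * 24 h)
Step 3: WVTR = 13.2 / 0.0816 = 161.8 g/m^2/h

161.8 g/m^2/h


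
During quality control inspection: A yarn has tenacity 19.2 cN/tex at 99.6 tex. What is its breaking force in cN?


Formula: Breaking force = Tenacity * Linear density
F = 19.2 cN/tex * 99.6 tex
F = 1912.32 cN

1912.32 cN


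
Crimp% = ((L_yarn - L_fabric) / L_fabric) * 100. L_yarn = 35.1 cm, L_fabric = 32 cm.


Formula: Crimp% = ((L_yarn - L_fabric) / L_fabric) * 100
Step 1: Extension = 35.1 - 32 = 3.1 cm
Step 2: Crimp% = (3.1 / 32) * 100
Step 3: Crimp% = 0.096875 * 100 = 9.6875% ≈ 9.7%

9.7%


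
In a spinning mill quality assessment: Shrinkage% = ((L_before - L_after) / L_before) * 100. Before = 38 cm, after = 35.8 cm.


Formula: Shrinkage% = ((L_before - L_after) / L_before) * 100
Step 1: Shrinkage = 38 - 35.8 = 2.2 cm
Step 2: Shrinkage% = (2.2 / 38) * 100
Step 3: Shrinkage% = 0.057895 * 100 = 5.7895% ≈ 5.8%

5.8%


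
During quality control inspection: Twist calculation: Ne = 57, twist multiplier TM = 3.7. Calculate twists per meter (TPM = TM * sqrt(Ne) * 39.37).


Formula: TPM = TM * sqrt(Ne) * 39.37
Step 1: sqrt(Ne) = sqrt(57) = 7.5498
Step 2: TM * sqrt(Ne) = 3.7 * 7.5498 = 27.9343
Step 3: TPM = 27.9343 * 39.37 = 1100 twists/m

1100 twists/m


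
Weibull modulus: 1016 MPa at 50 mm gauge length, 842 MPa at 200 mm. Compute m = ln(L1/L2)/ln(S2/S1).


Formula: m = ln(L1/L2) / ln(S2/S1)
Step 1: ln(L1/L2) = ln(50/200) = -1.38629
Step 2: S2/S1 = 842/1016 = 0.82874
Step 3: ln(S2/S1) = ln(0.82874) = -0.18785
Step 4: m = -1.38629 / -0.18785 = 7.38

7.38 (Weibull m)


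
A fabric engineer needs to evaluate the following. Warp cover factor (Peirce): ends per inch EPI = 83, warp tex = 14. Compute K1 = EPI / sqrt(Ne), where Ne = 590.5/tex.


Formula: K1 = EPI / sqrt(Ne), with Ne = 590.5 / tex_warp
Step 1: Ne = 590.5 / 14 = 42.179
Step 2: sqrt(Ne) = sqrt(42.179) = 6.4945
Step 3: K1 = 83 / 6.4945 = 12.8

12.8


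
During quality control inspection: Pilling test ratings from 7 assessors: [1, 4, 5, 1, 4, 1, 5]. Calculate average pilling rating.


Formula: Mean = sum / count
Sum = 1 + 4 + 5 + 1 + 4 + 1 + 5 = 21
Mean = 21 / 7 = 3.0

3.0


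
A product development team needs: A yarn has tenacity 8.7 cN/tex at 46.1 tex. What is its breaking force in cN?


Formula: Breaking force = Tenacity * Linear density
F = 8.7 cN/tex * 46.1 tex
F = 401.07 cN

401.07 cN


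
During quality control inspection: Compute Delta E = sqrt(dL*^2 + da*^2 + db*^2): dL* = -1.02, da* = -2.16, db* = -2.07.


Formula: Delta E = sqrt(dL*^2 + da*^2 + db*^2)
Step 1: dL*^2 = (-1.02)^2 = 1.0404
Step 2: da*^2 = (-2.16)^2 = 4.6656
Step 3: db*^2 = (-2.07)^2 = 4.2849
Step 4: Sum = 1.0404 + 4.6656 + 4.2849 = 9.9909
Step 5: Delta E = sqrt(9.9909) = 3.16

3.16 Delta E


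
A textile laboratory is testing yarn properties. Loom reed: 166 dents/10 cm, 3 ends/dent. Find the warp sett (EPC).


Formula: EPC = (dents per 10 cm * ends per dent) / 10
Step 1: Total ends per 10 cm = 166 * 3 = 498
Step 2: EPC = 498 / 10 = 49.8 ends/cm

49.8 ends/cm


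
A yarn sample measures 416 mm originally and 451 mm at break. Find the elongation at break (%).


Formula: Elongation (%) = ((L_break - L0) / L0) * 100
Step 1: Extension = 451 - 416 = 35 mm
Step 2: Elongation = (35 / 416) * 100
Step 3: Elongation = 0.084135 * 100 = 8.4135% ≈ 8.4%

8.4%


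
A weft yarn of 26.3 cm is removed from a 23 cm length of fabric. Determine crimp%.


Formula: Crimp% = ((L_yarn - L_fabric) / L_fabric) * 100
Step 1: Extension = 26.3 - 23 = 3.3 cm
Step 2: Crimp% = (3.3 / 23) * 100
Step 3: Crimp% = 0.143478 * 100 = 14.3478% ≈ 14.3%

14.3%


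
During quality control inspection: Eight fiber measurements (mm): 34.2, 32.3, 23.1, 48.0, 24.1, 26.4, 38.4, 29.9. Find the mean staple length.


Formula: Mean = sum of lengths / count
Sum = 34.2 + 32.3 + 23.1 + 48.0 + 24.1 + 26.4 + 38.4 + 29.9
Sum = 256.4 mm
Mean = 256.4 / 8 = 32.05 mm

32.05 mm


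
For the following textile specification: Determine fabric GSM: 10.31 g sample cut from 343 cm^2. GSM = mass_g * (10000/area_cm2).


Formula: GSM = mass_g / area_m2
Step 1: Convert area: 343 cm^2 = 343 / 10000 = 0.0343 m^2
Step 2: GSM = 10.31 g / 0.0343 m^2 = 300.6 g/m^2

300.6 g/m^2


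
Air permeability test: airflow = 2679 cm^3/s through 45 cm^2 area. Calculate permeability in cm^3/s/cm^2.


Formula: Air Permeability = Airflow / Test Area
AP = 2679 cm^3/s / 45 cm^2
AP = 59.5 cm^3/s/cm^2

59.5 cm^3/s/cm^2


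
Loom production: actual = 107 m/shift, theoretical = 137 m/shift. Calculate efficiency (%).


Formula: Efficiency% = (Actual output / Theoretical output) * 100
Efficiency% = (107 / 137) * 100
Efficiency% = 0.781022 * 100 = 78.1022% ≈ 78.1%

78.1%


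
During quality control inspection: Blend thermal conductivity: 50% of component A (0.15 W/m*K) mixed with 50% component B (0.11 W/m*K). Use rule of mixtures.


Formula: Blend property = (fraction_A * property_A) + (fraction_B * property_B)
Step 1: Contribution A = 50/100 * 0.15 W/m*K = 0.075 W/m*K
Step 2: Contribution B = 50/100 * 0.11 W/m*K = 0.055 W/m*K
Step 3: Blend thermal conductivity = 0.075 + 0.055 = 0.13 W/m*K

0.13 W/m*K


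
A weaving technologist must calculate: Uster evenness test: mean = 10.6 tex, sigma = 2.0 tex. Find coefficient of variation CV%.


Formula: CV% = (standard deviation / mean) * 100
Step 1: Ratio = 2.0 / 10.6 = 0.188679
Step 2: CV% = 0.188679 * 100 = 18.8679% ≈ 18.9%

18.9%


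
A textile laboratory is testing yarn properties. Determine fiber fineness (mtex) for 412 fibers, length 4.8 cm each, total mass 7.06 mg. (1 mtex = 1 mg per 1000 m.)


Formula: fineness (mtex) = mass (mg) / total length (km) = (mass_mg / total_length_m) * 1000
Step 1: Convert fiber length: 4.8 cm = 0.048 m
Step 2: Total fiber length = 412 * 0.048 = 19.776 m
Step 3: Linear density = 7.06 mg / 19.776 m = 0.3570 mg/m
Step 4: fineness = 0.3570 * 1000 = 357.0 mtex

357.0 mtex


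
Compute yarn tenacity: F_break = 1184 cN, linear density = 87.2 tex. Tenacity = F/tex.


Formula: Tenacity = Breaking force / Linear density
Tenacity = 1184 cN / 87.2 tex
Tenacity = 13.58 cN/tex

13.58 cN/tex


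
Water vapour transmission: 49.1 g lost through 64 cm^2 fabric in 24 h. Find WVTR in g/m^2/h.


Formula: WVTR = mass_loss / (area * time)
Step 1: Convert area: 64 cm^2 = 0.0064 m^2
Step 2: WVTR = 49.1 g / (0.0064 m^2 * 24 h)
Step 3: WVTR = 49.1 / 0.1536 = 319.7 g/m^2/h

319.7 g/m^2/h


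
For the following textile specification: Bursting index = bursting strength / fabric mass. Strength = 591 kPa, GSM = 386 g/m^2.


Formula: Bursting Index = Bursting Strength / Fabric GSM
BI = 591 kPa / 386 g/m^2
BI = 1.531 kPa/(g/m^2)

1.531 kPa/(g/m^2)


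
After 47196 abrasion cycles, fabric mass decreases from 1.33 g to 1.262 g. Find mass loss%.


Formula: Mass loss% = ((m_before - m_after) / m_before) * 100
Step 1: Mass loss = 1.33 - 1.262 = 0.068 g
Step 2: Ratio = 0.068 / 1.33 = 0.0511278
Step 3: Mass loss% = 0.0511278 * 100 = 5.11278% ≈ 5.11%

5.11%


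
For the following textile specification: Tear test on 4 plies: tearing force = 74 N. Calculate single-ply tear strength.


Formula: Per-ply strength = Total force / Number of plies
Per-ply = 74 N / 4
Per-ply = 18.5 N

18.5 N


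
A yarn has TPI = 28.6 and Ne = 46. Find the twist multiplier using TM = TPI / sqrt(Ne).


Formula: TM = TPI / sqrt(Ne)
Step 1: sqrt(Ne) = sqrt(46) = 6.7823
Step 2: TM = 28.6 / 6.7823 = 4.22

4.22 TM


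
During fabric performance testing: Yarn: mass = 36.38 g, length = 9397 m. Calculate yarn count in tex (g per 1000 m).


Formula: Tex = (mass_g / length_m) * 1000
Substituting: Tex = (36.38 / 9397) * 1000
Intermediate: 36.38 / 9397 = 0.00387145 g/m
Tex = 0.00387145 * 1000 = 3.87 tex

3.87 tex


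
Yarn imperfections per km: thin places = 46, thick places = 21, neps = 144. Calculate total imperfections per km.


Formula: Total = thin places + thick places + neps
Total = 46 + 21 + 144
Total = 211 imperfections/km

211 imperfections/km


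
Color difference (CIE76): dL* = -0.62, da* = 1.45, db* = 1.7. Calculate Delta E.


Formula: Delta E = sqrt(dL*^2 + da*^2 + db*^2)
Step 1: dL*^2 = (-0.62)^2 = 0.3844
Step 2: da*^2 = 1.45^2 = 2.1025
Step 3: db*^2 = 1.7^2 = 2.89
Step 4: Sum = 0.3844 + 2.1025 + 2.89 = 5.3769
Step 5: Delta E = sqrt(5.3769) = 2.32

2.32 Delta E


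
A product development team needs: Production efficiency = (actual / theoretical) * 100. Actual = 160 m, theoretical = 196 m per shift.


Formula: Efficiency% = (Actual output / Theoretical output) * 100
Efficiency% = (160 / 196) * 100
Efficiency% = 0.816327 * 100 = 81.6327% ≈ 81.6%

81.6%


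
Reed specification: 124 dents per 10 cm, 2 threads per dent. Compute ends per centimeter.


Formula: EPC = (dents per 10 cm * ends per dent) / 10
Step 1: Total ends per 10 cm = 124 * 2 = 248
Step 2: EPC = 248 / 10 = 24.8 ends/cm

24.8 ends/cm


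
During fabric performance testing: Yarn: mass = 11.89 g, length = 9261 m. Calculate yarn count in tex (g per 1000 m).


Formula: Tex = (mass_g / length_m) * 1000
Substituting: Tex = (11.89 / 9261) * 1000
Intermediate: 11.89 / 9261 = 0.00128388 g/m
Tex = 0.00128388 * 1000 = 1.28 tex

1.28 tex


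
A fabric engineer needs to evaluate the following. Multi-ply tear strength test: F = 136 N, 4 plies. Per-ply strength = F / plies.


Formula: Per-ply strength = Total force / Number of plies
Per-ply = 136 N / 4
Per-ply = 34 N

34 N


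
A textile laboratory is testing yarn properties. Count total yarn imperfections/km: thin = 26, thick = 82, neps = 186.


Formula: Total = thin places + thick places + neps
Total = 26 + 82 + 186
Total = 294 imperfections/km

294 imperfections/km


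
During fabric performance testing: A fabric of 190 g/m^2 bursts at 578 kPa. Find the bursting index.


Formula: Bursting Index = Bursting Strength / Fabric GSM
BI = 578 kPa / 190 g/m^2
BI = 3.042 kPa/(g/m^2)

3.042 kPa/(g/m^2)


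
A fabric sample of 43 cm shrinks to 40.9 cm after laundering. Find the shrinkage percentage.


Formula: Shrinkage% = ((L_before - L_after) / L_before) * 100
Step 1: Shrinkage = 43 - 40.9 = 2.1 cm
Step 2: Shrinkage% = (2.1 / 43) * 100
Step 3: Shrinkage% = 0.048837 * 100 = 4.8837% ≈ 4.9%

4.9%


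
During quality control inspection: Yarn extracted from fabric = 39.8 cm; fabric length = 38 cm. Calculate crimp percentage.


Formula: Crimp% = ((L_yarn - L_fabric) / L_fabric) * 100
Step 1: Extension = 39.8 - 38 = 1.8 cm
Step 2: Crimp% = (1.8 / 38) * 100
Step 3: Crimp% = 0.047368 * 100 = 4.7368% ≈ 4.7%

4.7%


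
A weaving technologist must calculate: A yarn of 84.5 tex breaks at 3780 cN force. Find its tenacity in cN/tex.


Formula: Tenacity = Breaking force / Linear density
Tenacity = 3780 cN / 84.5 tex
Tenacity = 44.73 cN/tex

44.73 cN/tex


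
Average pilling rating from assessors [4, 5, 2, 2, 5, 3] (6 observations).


Formula: Mean = sum / count
Sum = 4 + 5 + 2 + 2 + 5 + 3 = 21
Mean = 21 / 6 = 3.5

3.5


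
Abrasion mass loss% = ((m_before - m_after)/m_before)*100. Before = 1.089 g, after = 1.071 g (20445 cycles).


Formula: Mass loss% = ((m_before - m_after) / m_before) * 100
Step 1: Mass loss = 1.089 - 1.071 = 0.018 g
Step 2: Ratio = 0.018 / 1.089 = 0.0165289
Step 3: Mass loss% = 0.0165289 * 100 = 1.65289% ≈ 1.65%

1.65%


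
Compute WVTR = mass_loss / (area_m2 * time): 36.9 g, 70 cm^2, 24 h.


Formula: WVTR = mass_loss / (area * time)
Step 1: Convert area: 70 cm^2 = 0.007 m^2
Step 2: WVTR = 36.9 g / (0.007 m^2 * 24 h)
Step 3: WVTR = 36.9 / 0.168 = 219.6 g/m^2/h

219.6 g/m^2/h


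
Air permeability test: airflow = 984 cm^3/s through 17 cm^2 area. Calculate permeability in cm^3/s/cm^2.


Formula: Air Permeability = Airflow / Test Area
AP = 984 cm^3/s / 17 cm^2
AP = 57.9 cm^3/s/cm^2

57.9 cm^3/s/cm^2


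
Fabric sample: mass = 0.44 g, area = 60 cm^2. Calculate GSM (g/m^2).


Formula: GSM = mass_g / area_m2
Step 1: Convert area: 60 cm^2 = 60 / 10000 = 0.006 m^2
Step 2: GSM = 0.44 g / 0.006 m^2 = 73.3 g/m^2

73.3 g/m^2


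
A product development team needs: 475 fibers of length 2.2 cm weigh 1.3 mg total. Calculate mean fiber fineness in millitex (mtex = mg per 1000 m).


Formula: fineness (mtex) = mass (mg) / total length (km) = (mass_mg / total_length_m) * 1000
Step 1: Convert fiber length: 2.2 cm = 0.022 m
Step 2: Total fiber length = 475 * 0.022 = 10.45 m
Step 3: Linear density = 1.3 mg / 10.45 m = 0.1244 mg/m
Step 4: fineness = 0.1244 * 1000 = 124.4 mtex

124.4 mtex


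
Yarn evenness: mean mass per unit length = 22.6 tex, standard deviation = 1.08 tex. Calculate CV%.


Formula: CV% = (standard deviation / mean) * 100
Step 1: Ratio = 1.08 / 22.6 = 0.047788
Step 2: CV% = 0.047788 * 100 = 4.7788% ≈ 4.8%

4.8%


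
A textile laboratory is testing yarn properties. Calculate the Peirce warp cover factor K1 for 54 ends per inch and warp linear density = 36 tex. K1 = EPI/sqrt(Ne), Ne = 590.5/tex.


Formula: K1 = EPI / sqrt(Ne), with Ne = 590.5 / tex_warp
Step 1: Ne = 590.5 / 36 = 16.403
Step 2: sqrt(Ne) = sqrt(16.403) = 4.0501
Step 3: K1 = 54 / 4.0501 = 13.3

13.3


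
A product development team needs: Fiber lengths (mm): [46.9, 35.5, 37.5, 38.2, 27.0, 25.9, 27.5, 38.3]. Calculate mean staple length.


Formula: Mean = sum of lengths / count
Sum = 46.9 + 35.5 + 37.5 + 38.2 + 27.0 + 25.9 + 27.5 + 38.3
Sum = 276.8 mm
Mean = 276.8 / 8 = 34.60 mm

34.60 mm


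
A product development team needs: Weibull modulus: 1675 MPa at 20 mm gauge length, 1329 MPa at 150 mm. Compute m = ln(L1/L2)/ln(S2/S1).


Formula: m = ln(L1/L2) / ln(S2/S1)
Step 1: ln(L1/L2) = ln(20/150) = -2.01490
Step 2: S2/S1 = 1329/1675 = 0.79343
Step 3: ln(S2/S1) = ln(0.79343) = -0.23139
Step 4: m = -2.01490 / -0.23139 = 8.71

8.71 (Weibull m)


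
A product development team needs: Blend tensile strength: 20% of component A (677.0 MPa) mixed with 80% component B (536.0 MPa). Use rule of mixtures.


Formula: Blend property = (fraction_A * property_A) + (fraction_B * property_B)
Step 1: Contribution A = 20/100 * 677.0 MPa = 135.4 MPa
Step 2: Contribution B = 80/100 * 536.0 MPa = 428.8 MPa
Step 3: Blend tensile strength = 135.4 + 428.8 = 564.2 MPa

564.2 MPa


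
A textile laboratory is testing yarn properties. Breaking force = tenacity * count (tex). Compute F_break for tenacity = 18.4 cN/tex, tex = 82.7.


Formula: Breaking force = Tenacity * Linear density
F = 18.4 cN/tex * 82.7 tex
F = 1521.68 cN

1521.68 cN


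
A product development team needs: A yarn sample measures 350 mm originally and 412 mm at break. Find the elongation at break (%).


Formula: Elongation (%) = ((L_break - L0) / L0) * 100
Step 1: Extension = 412 - 350 = 62 mm
Step 2: Elongation = (62 / 350) * 100
Step 3: Elongation = 0.177143 * 100 = 17.7143% ≈ 17.7%

17.7%
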